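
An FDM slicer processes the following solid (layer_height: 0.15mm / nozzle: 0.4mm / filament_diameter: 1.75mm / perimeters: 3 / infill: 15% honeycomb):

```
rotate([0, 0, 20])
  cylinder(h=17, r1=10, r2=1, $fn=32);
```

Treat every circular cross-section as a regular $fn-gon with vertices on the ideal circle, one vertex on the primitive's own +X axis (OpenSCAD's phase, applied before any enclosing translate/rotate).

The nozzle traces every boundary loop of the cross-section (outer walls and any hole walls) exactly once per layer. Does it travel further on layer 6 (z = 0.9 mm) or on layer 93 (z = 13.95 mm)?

layer 6 (z = 0.9 mm)

Layer 6 (z = 0.9): the cone: at t=0.053 of its height the radius interpolates to r₁+(r₂−r₁)t = 9.524, giving a regular 32-gon of that circumradius (perimeter = 2·32·9.524·sin(180°/32) = 59.74 mm); (rotated 20° about Z; rotation is an isometry so areas/perimeters/island counts are preserved). So its perimeter = 59.74 mm. Layer 93 (z = 13.95): the cone: at t=0.821 of its height the radius interpolates to r₁+(r₂−r₁)t = 2.615, giving a regular 32-gon of that circumradius (perimeter = 2·32·2.615·sin(180°/32) = 16.40 mm); (whole slice rotated 20° about Z — lengths, areas and connectivity unchanged). So its perimeter = 16.40 mm. Layer 6 is larger (59.74 vs 16.40 mm).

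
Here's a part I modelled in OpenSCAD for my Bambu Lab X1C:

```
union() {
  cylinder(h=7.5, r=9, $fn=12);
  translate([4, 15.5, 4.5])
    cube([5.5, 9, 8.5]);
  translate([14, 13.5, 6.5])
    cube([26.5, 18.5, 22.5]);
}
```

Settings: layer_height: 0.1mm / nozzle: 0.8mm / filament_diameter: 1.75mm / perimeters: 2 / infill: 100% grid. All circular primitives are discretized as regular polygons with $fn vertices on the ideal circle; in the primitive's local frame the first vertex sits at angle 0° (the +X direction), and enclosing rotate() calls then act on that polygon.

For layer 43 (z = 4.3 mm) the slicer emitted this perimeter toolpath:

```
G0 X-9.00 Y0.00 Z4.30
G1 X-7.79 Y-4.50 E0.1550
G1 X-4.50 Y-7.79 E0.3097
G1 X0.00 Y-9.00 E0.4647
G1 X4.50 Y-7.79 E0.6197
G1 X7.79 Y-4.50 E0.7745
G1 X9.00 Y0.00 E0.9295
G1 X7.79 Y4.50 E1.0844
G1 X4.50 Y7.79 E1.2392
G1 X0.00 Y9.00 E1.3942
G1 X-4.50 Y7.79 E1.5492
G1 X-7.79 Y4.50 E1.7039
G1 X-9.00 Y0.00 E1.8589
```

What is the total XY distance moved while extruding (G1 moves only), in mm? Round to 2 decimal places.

55.89 mm

Sum the Euclidean lengths of each G1 segment: total = 55.89 mm.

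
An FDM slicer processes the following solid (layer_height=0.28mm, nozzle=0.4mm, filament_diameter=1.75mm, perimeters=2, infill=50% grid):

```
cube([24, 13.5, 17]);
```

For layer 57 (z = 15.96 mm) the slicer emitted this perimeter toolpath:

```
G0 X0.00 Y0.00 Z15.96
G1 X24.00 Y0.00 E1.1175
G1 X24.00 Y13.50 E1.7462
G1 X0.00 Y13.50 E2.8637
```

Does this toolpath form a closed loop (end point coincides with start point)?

Start point (G0): (0.00, 0.00). End point (last G1): the path does not return to the start — open.

no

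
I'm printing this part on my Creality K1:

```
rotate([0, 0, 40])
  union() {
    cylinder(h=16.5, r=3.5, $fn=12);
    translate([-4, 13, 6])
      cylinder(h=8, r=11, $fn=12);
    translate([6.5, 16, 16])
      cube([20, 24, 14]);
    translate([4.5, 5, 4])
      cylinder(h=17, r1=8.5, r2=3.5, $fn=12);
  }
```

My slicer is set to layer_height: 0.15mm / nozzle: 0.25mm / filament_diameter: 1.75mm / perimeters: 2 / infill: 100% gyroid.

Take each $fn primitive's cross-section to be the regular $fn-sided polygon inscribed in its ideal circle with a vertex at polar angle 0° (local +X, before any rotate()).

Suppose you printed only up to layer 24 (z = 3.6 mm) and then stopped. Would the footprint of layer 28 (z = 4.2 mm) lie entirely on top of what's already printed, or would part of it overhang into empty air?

Compare the two slices. At z = 3.6: the r=3.5 cylinder contributes a regular 12-gon of circumradius 3.5 (area = (12/2)·3.500²·sin(360°/12) = 36.75 mm²); the cylinder at (-4, 13) is absent (z outside [6, 14]); the cube at (6.5, 16) is not intersected at this z (z outside [16, 30]); the cone at (4.5, 5) is not intersected at this z (z outside [4, 21]); Combining (union): only the r=3.5 cylinder is present, so the union is just that shape — area = 36.75 mm²; (rotated 40° about Z; rotation is an isometry so areas/perimeters/island counts are preserved). At z = 4.2: the r=3.5 cylinder gives a regular 12-gon of circumradius 3.5 (constant along its height) (area = (12/2)·3.500²·sin(360°/12) = 36.75 mm²); the cylinder at (-4, 13) is not intersected at this z (z outside [6, 14]); the cube at (6.5, 16) is not intersected at this z (z outside [16, 30]); the cone at (4.5, 5) (r1=8.5→r2=3.5) has section circumradius 8.441 here — a regular 12-gon (area = (12/2)·8.441²·sin(360°/12) = 213.76 mm²); Merging all regions: the regions partially overlap — summed areas 250.51 mm² minus the doubly-counted overlap 27.19 mm² gives 223.32 mm² — area = 223.32 mm²; (rotated 40° about Z; rotation is an isometry so areas/perimeters/island counts are preserved). Checking containment: at z = 4.2 the cross-section extends beyond the z = 3.6 cross-section by about 186.57 mm².

part overhangs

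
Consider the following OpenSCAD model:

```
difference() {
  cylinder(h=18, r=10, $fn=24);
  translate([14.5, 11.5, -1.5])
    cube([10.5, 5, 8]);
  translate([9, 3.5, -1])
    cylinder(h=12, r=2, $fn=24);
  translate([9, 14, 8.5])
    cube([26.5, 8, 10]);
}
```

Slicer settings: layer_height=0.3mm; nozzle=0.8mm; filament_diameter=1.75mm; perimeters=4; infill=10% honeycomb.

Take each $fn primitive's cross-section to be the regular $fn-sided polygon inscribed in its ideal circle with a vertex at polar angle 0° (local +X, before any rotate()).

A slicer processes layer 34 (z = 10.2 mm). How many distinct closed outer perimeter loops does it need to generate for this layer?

At z = 10.2 mm: the r=10 cylinder gives a regular 24-gon of circumradius 10 (constant along its height); the cube at (14.5, 11.5) does not reach this height (z outside [-1.5, 6.5]); the r=2 cylinder at (9, 3.5) gives a regular 24-gon of circumradius 2 (constant along its height); the cube at (9, 14) (footprint 26.5×8) is included at this height; After the difference (first − rest): starting from the r=10 cylinder, the r=2 cylinder at (9, 3.5) partially overlaps it — only the 7.11 mm² overlap (of its 12.42 mm²) is removed, clipping the outline; the 26.5×8 cube at (9, 14) misses the remaining region (no effect) — 1 connected region. The result has 1 disconnected region.

1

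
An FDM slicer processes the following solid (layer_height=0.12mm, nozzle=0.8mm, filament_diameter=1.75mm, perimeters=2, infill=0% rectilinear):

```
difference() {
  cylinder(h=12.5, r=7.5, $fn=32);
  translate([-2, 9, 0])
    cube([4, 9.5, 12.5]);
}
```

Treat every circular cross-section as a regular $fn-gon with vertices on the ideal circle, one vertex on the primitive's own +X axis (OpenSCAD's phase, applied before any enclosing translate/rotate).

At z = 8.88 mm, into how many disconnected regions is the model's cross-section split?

At z = 8.88 mm: the cylinder: section is a regular 32-gon, circumradius r=7.5; the 4×9.5 cube at (-2, 9) contributes its full rectangle; Taking the first minus the rest: starting from the r=7.5 cylinder, the 4×9.5 cube at (-2, 9) misses the remaining region (no effect) — 1 connected region. The result has 1 disconnected region.

1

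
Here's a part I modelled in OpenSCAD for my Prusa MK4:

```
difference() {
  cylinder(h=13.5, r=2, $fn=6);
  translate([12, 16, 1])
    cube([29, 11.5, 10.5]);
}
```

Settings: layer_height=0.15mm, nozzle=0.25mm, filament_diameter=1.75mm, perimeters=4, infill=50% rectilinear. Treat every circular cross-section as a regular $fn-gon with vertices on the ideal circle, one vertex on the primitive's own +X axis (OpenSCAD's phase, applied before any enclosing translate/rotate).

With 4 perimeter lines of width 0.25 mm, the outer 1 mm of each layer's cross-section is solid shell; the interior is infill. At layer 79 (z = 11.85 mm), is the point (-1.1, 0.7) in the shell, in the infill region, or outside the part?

shell

At z = 11.85 mm: the cylinder: section is a regular 6-gon, circumradius r=2; the cube at (12, 16) is not intersected at this z (z outside [1, 11.5]); After the difference (first − rest): none of the subtracted shapes is present at this height, so the r=2 cylinder is unchanged — 1 connected region. Overall, the cross-section is a single solid region. The nearest boundary edge runs (-1.00, 1.73)→(-2.00, 0.00); distance from the point to it = 0.43 mm. The point is inside the cross-section, 0.43 mm from the nearest boundary — within the 1 mm shell band (4 × 0.25).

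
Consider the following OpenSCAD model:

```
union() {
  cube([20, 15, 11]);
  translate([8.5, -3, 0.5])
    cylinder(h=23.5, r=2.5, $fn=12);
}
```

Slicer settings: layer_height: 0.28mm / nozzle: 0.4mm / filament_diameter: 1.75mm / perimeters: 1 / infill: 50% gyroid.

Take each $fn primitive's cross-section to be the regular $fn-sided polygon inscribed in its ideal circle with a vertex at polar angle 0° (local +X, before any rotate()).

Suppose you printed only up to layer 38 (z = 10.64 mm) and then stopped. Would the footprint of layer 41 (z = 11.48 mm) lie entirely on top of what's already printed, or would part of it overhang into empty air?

entirely on top

Compare the two slices. At z = 10.64: the 20×15 cube contributes its full rectangle (area 300.00 mm²); the r=2.5 cylinder at (8.5, -3) contributes a regular 12-gon of circumradius 2.5 (area = (12/2)·2.500²·sin(360°/12) = 18.75 mm²); Combining (union): the 2 present regions are separate (no shared area or edge), so areas and boundary lengths simply add and each stays a separate island — area = 318.75 mm². At z = 11.48: the cube is absent (z outside [0, 11]); the cylinder at (8.5, -3): section is a regular 12-gon, circumradius r=2.5 (area = (12/2)·2.500²·sin(360°/12) = 18.75 mm²); Taking the union: only the r=2.5 cylinder at (8.5, -3) is present, so the union is just that shape — area = 18.75 mm². Checking containment: the cross-section at z = 11.48 is a subset of the cross-section at z = 10.64.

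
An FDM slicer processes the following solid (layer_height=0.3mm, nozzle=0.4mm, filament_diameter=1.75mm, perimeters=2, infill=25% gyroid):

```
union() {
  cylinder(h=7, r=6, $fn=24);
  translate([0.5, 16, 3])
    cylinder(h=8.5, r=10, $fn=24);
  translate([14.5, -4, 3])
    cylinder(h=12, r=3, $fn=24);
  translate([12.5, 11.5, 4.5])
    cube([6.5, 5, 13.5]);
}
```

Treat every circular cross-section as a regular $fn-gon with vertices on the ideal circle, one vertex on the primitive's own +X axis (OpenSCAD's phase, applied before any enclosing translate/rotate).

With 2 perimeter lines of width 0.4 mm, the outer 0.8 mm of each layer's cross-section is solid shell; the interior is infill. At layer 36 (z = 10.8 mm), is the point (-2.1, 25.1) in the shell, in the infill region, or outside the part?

At z = 10.8 mm: the cylinder is not intersected at this z (z outside [0, 7]); the cylinder at (0.5, 16): section is a regular 24-gon, circumradius r=10; the cylinder at (14.5, -4): section is a regular 24-gon, circumradius r=3; the cube at (12.5, 11.5) (footprint 6.5×5) is included at this height; Combining (union): the 3 present regions are separate (no shared area or edge), so areas and boundary lengths simply add and each stays a separate island — 3 connected regions. Overall, the cross-section has 3 separate islands. The nearest boundary edge runs (-4.50, 24.66)→(-2.09, 25.66); distance from the point to it = 0.51 mm. (Shell/infill is judged within the island containing the point — the largest one.) The point is inside the cross-section, 0.51 mm from the nearest boundary — within the 0.8 mm shell band (2 × 0.4).

shell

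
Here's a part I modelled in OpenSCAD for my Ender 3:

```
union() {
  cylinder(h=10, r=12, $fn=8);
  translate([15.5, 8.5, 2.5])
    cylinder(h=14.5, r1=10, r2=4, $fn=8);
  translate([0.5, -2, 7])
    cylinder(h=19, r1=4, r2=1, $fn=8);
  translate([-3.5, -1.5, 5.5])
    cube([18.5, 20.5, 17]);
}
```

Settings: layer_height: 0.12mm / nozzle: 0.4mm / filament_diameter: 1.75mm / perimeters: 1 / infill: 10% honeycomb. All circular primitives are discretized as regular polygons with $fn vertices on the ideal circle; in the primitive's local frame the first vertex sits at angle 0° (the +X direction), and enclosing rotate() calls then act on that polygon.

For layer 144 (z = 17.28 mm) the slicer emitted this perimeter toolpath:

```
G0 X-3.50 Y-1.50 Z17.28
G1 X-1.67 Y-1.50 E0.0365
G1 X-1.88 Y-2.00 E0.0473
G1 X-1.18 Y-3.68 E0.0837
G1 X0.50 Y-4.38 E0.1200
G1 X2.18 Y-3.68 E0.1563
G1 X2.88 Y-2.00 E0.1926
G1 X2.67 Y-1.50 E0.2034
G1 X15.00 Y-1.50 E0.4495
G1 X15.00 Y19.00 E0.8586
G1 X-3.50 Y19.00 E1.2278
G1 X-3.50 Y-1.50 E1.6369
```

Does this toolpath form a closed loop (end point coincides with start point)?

Start point (G0): (-3.50, -1.50). End point (last G1): the path returns to the start — closed.

yes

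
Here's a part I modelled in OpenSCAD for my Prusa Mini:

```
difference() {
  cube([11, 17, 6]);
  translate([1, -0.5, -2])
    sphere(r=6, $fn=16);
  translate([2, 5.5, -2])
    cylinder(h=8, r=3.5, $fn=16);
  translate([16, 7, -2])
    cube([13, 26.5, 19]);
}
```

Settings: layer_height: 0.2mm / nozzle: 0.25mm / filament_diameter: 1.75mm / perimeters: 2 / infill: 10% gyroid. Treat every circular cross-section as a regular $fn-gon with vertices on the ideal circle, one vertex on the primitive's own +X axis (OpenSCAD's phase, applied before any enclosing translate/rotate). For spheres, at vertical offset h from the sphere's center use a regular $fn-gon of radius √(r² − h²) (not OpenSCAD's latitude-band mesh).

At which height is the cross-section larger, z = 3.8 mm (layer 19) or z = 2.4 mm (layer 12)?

Layer 19 (z = 3.8): the cube is present — its section is the full 11×17 rectangle (area 187.00 mm²); the r=6 sphere at (1, -0.5) slices to a regular 16-gon of circumradius 1.536 (√(r²−h²) with h=5.8 from center) (area = (16/2)·1.536²·sin(360°/16) = 7.23 mm²); the cylinder at (2, 5.5): section is a regular 16-gon, circumradius r=3.5 (area = (16/2)·3.500²·sin(360°/16) = 37.50 mm²); the cube at (16, 7) is present — its section is the full 13×26.5 rectangle (area 344.50 mm²); Subtracting the remaining from the first: starting from the 11×17 cube (187.00 mm²), the r=6 sphere at (1, -0.5) partially overlaps it — only the 1.96 mm² overlap (of its 7.23 mm²) is removed, clipping the outline; the r=3.5 cylinder at (2, 5.5) partially overlaps it — only the 31.75 mm² overlap (of its 37.50 mm²) is removed, clipping the outline; the 13×26.5 cube at (16, 7) misses the remaining region (no effect) — area = 153.29 mm². So its area = 153.29 mm². Layer 12 (z = 2.4): the cube is present — its section is the full 11×17 rectangle (area 187.00 mm²); the r=6 sphere at (1, -0.5) slices to a regular 16-gon of circumradius 4.079 (√(r²−h²) with h=4.4 from center) (area = (16/2)·4.079²·sin(360°/16) = 50.94 mm²); the r=3.5 cylinder at (2, 5.5) gives a regular 16-gon of circumradius 3.5 (constant along its height) (area = (16/2)·3.500²·sin(360°/16) = 37.50 mm²); the cube at (16, 7) is present — its section is the full 13×26.5 rectangle (area 344.50 mm²); Taking the first minus the rest: starting from the 11×17 cube (187.00 mm²), the r=6 sphere at (1, -0.5) partially overlaps it — only the 14.20 mm² overlap (of its 50.94 mm²) is removed, clipping the outline; the r=3.5 cylinder at (2, 5.5) partially overlaps it — only the 27.85 mm² overlap (of its 37.50 mm²) is removed, clipping the outline; the 13×26.5 cube at (16, 7) misses the remaining region (no effect) — area = 144.94 mm². So its area = 144.94 mm². Layer 19 is larger (153.29 vs 144.94 mm²).

layer 19 (z = 3.8 mm)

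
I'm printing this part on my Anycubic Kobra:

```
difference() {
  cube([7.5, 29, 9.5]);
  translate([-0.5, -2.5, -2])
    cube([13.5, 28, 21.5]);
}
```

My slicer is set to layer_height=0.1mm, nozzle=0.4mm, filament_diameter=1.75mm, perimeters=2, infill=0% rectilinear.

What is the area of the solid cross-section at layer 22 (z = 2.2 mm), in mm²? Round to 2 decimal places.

At z = 2.2 mm: the 7.5×29 cube contributes its full rectangle (area 217.50 mm²); the cube at (-0.5, -2.5) is present — its section is the full 13.5×28 rectangle (area 378.00 mm²); Subtracting the remaining from the first: starting from the 7.5×29 cube (217.50 mm²), the 13.5×28 cube at (-0.5, -2.5) partially overlaps it — only the 191.25 mm² overlap (of its 378.00 mm²) is removed, clipping the outline — area = 26.25 mm². Overall, the cross-section is a single solid region. Net area = 26.25 mm².

26.25 mm²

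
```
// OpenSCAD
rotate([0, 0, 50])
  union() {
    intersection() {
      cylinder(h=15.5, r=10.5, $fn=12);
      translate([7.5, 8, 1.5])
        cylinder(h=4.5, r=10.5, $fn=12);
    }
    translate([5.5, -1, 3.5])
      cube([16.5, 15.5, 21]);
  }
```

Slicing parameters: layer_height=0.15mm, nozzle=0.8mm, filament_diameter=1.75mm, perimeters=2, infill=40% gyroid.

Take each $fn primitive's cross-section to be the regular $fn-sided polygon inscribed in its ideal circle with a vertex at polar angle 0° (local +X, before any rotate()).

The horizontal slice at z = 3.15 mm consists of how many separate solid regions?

At z = 3.15 mm: the r=10.5 cylinder contributes a regular 12-gon of circumradius 10.5; the r=10.5 cylinder at (7.5, 8) gives a regular 12-gon of circumradius 10.5 (constant along its height); Keeping only the common overlap: the r=10.5 cylinder at (7.5, 8) partially overlaps the r=10.5 cylinder; clipping to the common part keeps 117.13 mm² — 1 connected region; the cube at (5.5, -1) does not reach this height (z outside [3.5, 24.5]); Taking the union: only the result so far is present, so the union is just that shape — 1 connected region; (rotated 50° about Z; rotation is an isometry so areas/perimeters/island counts are preserved). The result has 1 disconnected region.

1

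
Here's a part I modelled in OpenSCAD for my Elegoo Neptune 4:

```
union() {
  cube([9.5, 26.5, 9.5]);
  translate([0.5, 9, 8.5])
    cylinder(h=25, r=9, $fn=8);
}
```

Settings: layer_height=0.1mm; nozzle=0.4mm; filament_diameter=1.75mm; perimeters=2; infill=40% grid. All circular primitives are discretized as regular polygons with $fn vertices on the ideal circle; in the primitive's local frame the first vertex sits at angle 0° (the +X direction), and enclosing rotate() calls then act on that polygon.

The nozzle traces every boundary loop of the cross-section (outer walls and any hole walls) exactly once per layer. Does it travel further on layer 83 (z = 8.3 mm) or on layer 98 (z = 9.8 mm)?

layer 83 (z = 8.3 mm)

Layer 83 (z = 8.3): the cube is present — its section is the full 9.5×26.5 rectangle (perimeter 72.00 mm); the cylinder at (0.5, 9) is not intersected at this z (z outside [8.5, 33.5]); Taking the union: only the 9.5×26.5 cube is present, so the union is just that shape — boundary = 72.00 mm. So its perimeter = 72.00 mm. Layer 98 (z = 9.8): the cube is not intersected at this z (z outside [0, 9.5]); the cylinder at (0.5, 9): section is a regular 8-gon, circumradius r=9 (perimeter = 2·8·9.000·sin(180°/8) = 55.11 mm); Combining (union): only the r=9 cylinder at (0.5, 9) is present, so the union is just that shape — boundary = 55.11 mm. So its perimeter = 55.11 mm. Layer 83 is larger (72.00 vs 55.11 mm).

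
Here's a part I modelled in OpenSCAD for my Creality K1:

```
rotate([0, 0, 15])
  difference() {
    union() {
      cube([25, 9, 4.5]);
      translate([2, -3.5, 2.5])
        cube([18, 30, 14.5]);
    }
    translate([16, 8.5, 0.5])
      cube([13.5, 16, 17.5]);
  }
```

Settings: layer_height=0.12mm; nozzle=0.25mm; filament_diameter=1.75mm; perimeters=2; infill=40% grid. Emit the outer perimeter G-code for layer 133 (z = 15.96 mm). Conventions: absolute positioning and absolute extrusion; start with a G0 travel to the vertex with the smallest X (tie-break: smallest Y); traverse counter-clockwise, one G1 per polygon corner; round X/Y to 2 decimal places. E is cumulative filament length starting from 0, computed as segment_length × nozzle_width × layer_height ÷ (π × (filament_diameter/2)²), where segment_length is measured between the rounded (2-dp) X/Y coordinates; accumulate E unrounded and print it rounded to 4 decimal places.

At z = 15.96 mm: the cube does not reach this height (z outside [0, 4.5]); the cube at (2, -3.5) (footprint 18×30) is included at this height; Taking the union: only the 18×30 cube at (2, -3.5) is present, so the union is just that shape — 1 connected region; the 13.5×16 cube at (16, 8.5) contributes its full rectangle; Taking the first minus the rest: starting from the result so far, the 13.5×16 cube at (16, 8.5) partially overlaps it — only the 64.00 mm² overlap (of its 216.00 mm²) is removed, clipping the outline — 1 connected region; (rotated 15° about Z; rotation is an isometry so areas/perimeters/island counts are preserved). The outline is a single polygon with 8 vertices. Extrusion per mm of travel: 0.25 × 0.12 / (π × 0.875²) = 0.012473. Accumulating E over each segment gives final E = 1.2972.

G0 X-4.93 Y26.11 Z15.96
G1 X2.84 Y-2.86 E0.3741
G1 X20.22 Y1.80 E0.5985
G1 X17.12 Y13.39 E0.7482
G1 X13.25 Y12.35 E0.7981
G1 X9.11 Y27.81 E0.9978
G1 X12.98 Y28.84 E1.0477
G1 X12.46 Y30.77 E1.0726
G1 X-4.93 Y26.11 E1.2972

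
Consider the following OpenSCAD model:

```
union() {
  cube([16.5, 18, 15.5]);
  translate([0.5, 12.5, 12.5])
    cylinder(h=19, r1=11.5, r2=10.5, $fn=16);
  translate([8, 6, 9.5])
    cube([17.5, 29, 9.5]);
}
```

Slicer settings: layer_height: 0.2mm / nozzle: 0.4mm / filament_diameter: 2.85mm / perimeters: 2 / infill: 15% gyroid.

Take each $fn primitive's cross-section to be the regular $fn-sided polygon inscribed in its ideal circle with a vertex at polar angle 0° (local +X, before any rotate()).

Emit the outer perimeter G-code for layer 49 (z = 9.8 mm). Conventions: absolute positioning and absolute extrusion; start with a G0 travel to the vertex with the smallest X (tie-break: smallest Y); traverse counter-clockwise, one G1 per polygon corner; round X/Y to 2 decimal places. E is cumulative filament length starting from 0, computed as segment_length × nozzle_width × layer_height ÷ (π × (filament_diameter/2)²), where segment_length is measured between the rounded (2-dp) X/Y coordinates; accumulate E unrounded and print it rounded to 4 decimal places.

G0 X0.00 Y0.00 Z9.80
G1 X16.50 Y0.00 E0.2069
G1 X16.50 Y6.00 E0.2822
G1 X25.50 Y6.00 E0.3950
G1 X25.50 Y35.00 E0.7587
G1 X8.00 Y35.00 E0.9781
G1 X8.00 Y18.00 E1.1913
G1 X0.00 Y18.00 E1.2917
G1 X0.00 Y0.00 E1.5174

At z = 9.8 mm: the cube is present — its section is the full 16.5×18 rectangle; the cone at (0.5, 12.5) is not intersected at this z (z outside [12.5, 31.5]); the cube at (8, 6) is present — its section is the full 17.5×29 rectangle; Merging all regions: the regions partially overlap (shared area 102.00 mm²), so overlapping operands fuse into one piece — 1 connected region. The outline is a single polygon with 8 vertices. Extrusion per mm of travel: 0.4 × 0.2 / (π × 1.425²) = 0.012540. Accumulating E over each segment gives final E = 1.5174.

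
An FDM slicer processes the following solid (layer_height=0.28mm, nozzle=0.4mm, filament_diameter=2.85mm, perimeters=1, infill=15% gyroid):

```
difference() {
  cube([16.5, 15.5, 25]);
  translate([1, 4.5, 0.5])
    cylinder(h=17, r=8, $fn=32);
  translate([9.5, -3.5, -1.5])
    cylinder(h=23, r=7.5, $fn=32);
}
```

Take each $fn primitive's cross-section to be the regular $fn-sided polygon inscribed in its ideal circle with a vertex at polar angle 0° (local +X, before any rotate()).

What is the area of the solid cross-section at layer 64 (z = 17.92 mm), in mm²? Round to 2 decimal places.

218.31 mm²

At z = 17.92 mm: the cube (footprint 16.5×15.5) is included at this height (area 255.75 mm²); the cylinder at (1, 4.5) is not intersected at this z (z outside [0.5, 17.5]); the r=7.5 cylinder at (9.5, -3.5) contributes a regular 32-gon of circumradius 7.5 (area = (32/2)·7.500²·sin(360°/32) = 175.58 mm²); Subtracting the remaining from the first: starting from the 16.5×15.5 cube (255.75 mm²), the r=7.5 cylinder at (9.5, -3.5) partially overlaps it — only the 37.44 mm² overlap (of its 175.58 mm²) is removed, clipping the outline — area = 218.31 mm². Overall, the cross-section is a single solid region. Net area = 218.31 mm².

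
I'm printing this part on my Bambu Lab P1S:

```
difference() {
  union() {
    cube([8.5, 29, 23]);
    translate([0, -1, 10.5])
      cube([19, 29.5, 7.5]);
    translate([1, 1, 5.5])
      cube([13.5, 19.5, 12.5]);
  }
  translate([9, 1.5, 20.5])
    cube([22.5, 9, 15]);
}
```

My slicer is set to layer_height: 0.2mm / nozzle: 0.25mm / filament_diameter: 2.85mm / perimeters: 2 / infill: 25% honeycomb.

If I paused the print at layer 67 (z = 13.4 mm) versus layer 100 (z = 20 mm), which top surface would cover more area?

Layer 67 (z = 13.4): the cube is present — its section is the full 8.5×29 rectangle (area 246.50 mm²); the 19×29.5 cube at (0, -1) contributes its full rectangle (area 560.50 mm²); the cube at (1, 1) (footprint 13.5×19.5) is included at this height (area 263.25 mm²); Merging all regions: the regions partially overlap — summed areas 1070.25 mm² minus the doubly-counted overlap 505.50 mm² gives 564.75 mm² — area = 564.75 mm²; the cube at (9, 1.5) does not reach this height (z outside [20.5, 35.5]); After the difference (first − rest): none of the subtracted shapes is present at this height, so the result so far is unchanged — area = 564.75 mm². So its area = 564.75 mm². Layer 100 (z = 20): the cube is present — its section is the full 8.5×29 rectangle (area 246.50 mm²); the cube at (0, -1) is not intersected at this z (z outside [10.5, 18]); the cube at (1, 1) does not reach this height (z outside [5.5, 18]); Combining (union): only the 8.5×29 cube is present, so the union is just that shape — area = 246.50 mm²; the cube at (9, 1.5) is not intersected at this z (z outside [20.5, 35.5]); After the difference (first − rest): none of the subtracted shapes is present at this height, so that combined region is unchanged — area = 246.50 mm². So its area = 246.50 mm². Layer 67 is larger (564.75 vs 246.50 mm²).

layer 67 (z = 13.4 mm)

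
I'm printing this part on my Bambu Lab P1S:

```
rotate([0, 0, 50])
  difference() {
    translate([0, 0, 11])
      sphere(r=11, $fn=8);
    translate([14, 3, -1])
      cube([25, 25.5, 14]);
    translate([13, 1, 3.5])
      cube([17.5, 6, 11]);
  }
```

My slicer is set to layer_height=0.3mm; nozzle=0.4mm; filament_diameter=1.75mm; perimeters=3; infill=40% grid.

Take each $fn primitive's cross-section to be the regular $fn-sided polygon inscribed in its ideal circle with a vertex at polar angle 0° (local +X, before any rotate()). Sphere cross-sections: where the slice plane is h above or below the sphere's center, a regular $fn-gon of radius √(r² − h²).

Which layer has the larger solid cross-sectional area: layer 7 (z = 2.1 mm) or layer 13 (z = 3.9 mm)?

layer 13 (z = 3.9 mm)

Layer 7 (z = 2.1): the r=11 sphere slices to a regular 8-gon of circumradius 6.465 (√(r²−h²) with h=8.9 from center) (area = (8/2)·6.465²·sin(360°/8) = 118.20 mm²); the cube at (14, 3) is present — its section is the full 25×25.5 rectangle (area 637.50 mm²); the cube at (13, 1) does not reach this height (z outside [3.5, 14.5]); Taking the first minus the rest: starting from the r=11 sphere (118.20 mm²), the 25×25.5 cube at (14, 3) misses the remaining region (no effect) — area = 118.20 mm²; (whole slice rotated 50° about Z — lengths, areas and connectivity unchanged). So its area = 118.20 mm². Layer 13 (z = 3.9): the r=11 sphere slices to a regular 8-gon of circumradius 8.402 (√(r²−h²) with h=7.1 from center) (area = (8/2)·8.402²·sin(360°/8) = 199.66 mm²); the cube at (14, 3) is present — its section is the full 25×25.5 rectangle (area 637.50 mm²); the cube at (13, 1) (footprint 17.5×6) is included at this height (area 105.00 mm²); Taking the first minus the rest: starting from the r=11 sphere (199.66 mm²), the 25×25.5 cube at (14, 3) misses the remaining region (no effect); the 17.5×6 cube at (13, 1) misses the remaining region (no effect) — area = 199.66 mm²; (whole slice rotated 50° about Z — lengths, areas and connectivity unchanged). So its area = 199.66 mm². Layer 13 is larger (199.66 vs 118.20 mm²).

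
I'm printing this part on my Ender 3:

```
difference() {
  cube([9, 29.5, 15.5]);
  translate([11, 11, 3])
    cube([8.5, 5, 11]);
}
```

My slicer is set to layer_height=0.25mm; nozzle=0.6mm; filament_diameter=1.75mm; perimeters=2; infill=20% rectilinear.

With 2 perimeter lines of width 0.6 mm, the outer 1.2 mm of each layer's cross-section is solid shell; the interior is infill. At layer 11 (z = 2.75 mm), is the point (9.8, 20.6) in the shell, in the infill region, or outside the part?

At z = 2.75 mm: the cube is present — its section is the full 9×29.5 rectangle; the cube at (11, 11) does not reach this height (z outside [3, 14]); After the difference (first − rest): none of the subtracted shapes is present at this height, so the 9×29.5 cube is unchanged — 1 connected region. Overall, the cross-section is a single solid region. The nearest boundary edge runs (9.00, 0.00)→(9.00, 29.50); distance from the point to it = 0.80 mm. The point is not inside any of the regions above, so it lies outside the cross-section (0.80 mm from the nearest boundary).

outside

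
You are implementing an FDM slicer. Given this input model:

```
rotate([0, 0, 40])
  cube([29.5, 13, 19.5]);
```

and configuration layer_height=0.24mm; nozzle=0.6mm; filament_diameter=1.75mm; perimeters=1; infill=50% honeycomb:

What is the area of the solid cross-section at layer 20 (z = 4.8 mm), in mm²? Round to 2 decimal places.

At z = 4.8 mm: the 29.5×13 cube contributes its full rectangle (area 383.50 mm²); (rotated 40° about Z; rotation is an isometry so areas/perimeters/island counts are preserved). Overall, the cross-section is a single solid region. Net area = 383.50 mm².

383.50 mm²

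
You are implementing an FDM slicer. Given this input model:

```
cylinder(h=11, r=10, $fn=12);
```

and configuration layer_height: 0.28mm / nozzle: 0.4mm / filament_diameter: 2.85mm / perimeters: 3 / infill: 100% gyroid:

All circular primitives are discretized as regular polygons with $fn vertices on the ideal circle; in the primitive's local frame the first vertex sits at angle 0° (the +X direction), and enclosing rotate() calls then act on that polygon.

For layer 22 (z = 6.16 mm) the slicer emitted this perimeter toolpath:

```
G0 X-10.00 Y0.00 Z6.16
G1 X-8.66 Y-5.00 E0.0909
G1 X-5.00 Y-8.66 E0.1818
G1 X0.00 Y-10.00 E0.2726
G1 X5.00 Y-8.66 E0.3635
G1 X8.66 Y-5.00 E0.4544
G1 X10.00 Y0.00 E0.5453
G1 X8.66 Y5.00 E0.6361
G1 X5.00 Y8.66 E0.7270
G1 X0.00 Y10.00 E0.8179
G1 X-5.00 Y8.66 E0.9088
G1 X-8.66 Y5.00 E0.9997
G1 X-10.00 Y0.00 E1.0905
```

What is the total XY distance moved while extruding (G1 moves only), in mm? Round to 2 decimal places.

Sum the Euclidean lengths of each G1 segment: total = 62.12 mm.

62.12 mm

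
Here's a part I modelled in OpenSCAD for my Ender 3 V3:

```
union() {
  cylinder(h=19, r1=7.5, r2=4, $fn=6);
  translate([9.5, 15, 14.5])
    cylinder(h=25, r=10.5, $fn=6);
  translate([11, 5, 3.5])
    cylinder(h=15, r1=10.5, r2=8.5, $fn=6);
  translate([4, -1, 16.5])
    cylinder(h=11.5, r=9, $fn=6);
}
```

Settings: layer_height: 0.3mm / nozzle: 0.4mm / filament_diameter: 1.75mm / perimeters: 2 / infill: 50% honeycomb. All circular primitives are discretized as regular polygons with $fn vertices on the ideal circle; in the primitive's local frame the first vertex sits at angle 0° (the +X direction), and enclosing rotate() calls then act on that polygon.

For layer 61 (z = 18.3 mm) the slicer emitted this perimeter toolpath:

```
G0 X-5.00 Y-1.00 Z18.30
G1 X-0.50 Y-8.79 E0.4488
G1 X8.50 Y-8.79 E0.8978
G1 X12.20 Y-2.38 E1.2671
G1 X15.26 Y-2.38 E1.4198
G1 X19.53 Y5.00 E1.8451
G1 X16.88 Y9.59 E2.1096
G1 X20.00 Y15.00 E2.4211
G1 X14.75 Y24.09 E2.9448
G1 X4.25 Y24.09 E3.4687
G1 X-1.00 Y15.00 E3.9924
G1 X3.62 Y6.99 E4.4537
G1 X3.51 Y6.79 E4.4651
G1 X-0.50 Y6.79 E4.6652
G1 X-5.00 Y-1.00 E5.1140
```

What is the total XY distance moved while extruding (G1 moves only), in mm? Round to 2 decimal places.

102.50 mm

Sum the Euclidean lengths of each G1 segment: total = 102.50 mm.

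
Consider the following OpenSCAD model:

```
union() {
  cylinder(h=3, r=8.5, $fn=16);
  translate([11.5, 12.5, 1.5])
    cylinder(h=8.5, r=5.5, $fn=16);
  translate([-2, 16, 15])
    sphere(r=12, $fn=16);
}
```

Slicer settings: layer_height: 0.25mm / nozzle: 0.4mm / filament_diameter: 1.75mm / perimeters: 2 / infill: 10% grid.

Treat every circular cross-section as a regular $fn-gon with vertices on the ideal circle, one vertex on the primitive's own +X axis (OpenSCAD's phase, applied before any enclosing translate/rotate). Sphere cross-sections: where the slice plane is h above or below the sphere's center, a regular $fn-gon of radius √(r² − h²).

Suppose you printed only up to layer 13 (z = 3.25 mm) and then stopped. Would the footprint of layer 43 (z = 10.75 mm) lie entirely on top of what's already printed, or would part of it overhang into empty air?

part overhangs

Compare the two slices. At z = 3.25: the cylinder does not reach this height (z outside [0, 3]); the cylinder at (11.5, 12.5): section is a regular 16-gon, circumradius r=5.5 (area = (16/2)·5.500²·sin(360°/16) = 92.61 mm²); the r=12 sphere at (-2, 16) slices to a regular 16-gon of circumradius 2.437 (√(r²−h²) with h=11.75 from center) (area = (16/2)·2.437²·sin(360°/16) = 18.18 mm²); Combining (union): the 2 present regions are separate (no shared area or edge), so areas and boundary lengths simply add and each stays a separate island — area = 110.79 mm². At z = 10.75: the cylinder is not intersected at this z (z outside [0, 3]); the cylinder at (11.5, 12.5) does not reach this height (z outside [1.5, 10]); the sphere at (-2, 16): section is a regular 16-gon, circumradius = √(r²−h²) = √(12²−4.25²) = 11.222 (area = (16/2)·11.222²·sin(360°/16) = 385.55 mm²); Combining (union): only the r=12 sphere at (-2, 16) is present, so the union is just that shape — area = 385.55 mm². Checking containment: at z = 10.75 the cross-section extends beyond the z = 3.25 cross-section by about 353.17 mm².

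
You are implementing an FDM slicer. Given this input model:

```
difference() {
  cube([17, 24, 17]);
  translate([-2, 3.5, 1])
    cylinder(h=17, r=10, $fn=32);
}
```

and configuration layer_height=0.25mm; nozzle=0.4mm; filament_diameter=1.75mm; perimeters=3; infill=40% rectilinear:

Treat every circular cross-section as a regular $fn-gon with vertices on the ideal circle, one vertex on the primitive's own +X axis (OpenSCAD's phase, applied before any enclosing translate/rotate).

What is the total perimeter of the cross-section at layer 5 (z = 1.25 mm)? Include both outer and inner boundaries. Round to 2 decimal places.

At z = 1.25 mm: the 17×24 cube contributes its full rectangle (perimeter 82.00 mm); the r=10 cylinder at (-2, 3.5) gives a regular 32-gon of circumradius 10 (constant along its height) (perimeter = 2·32·10.000·sin(180°/32) = 62.73 mm); After the difference (first − rest): starting from the 17×24 cube, the r=10 cylinder at (-2, 3.5) partially overlaps it — only the 85.38 mm² overlap (of its 312.14 mm²) is removed, clipping the outline — boundary = 78.62 mm. Overall, the cross-section is a single solid region. Total boundary length (outer) = 78.62 mm.

78.62 mm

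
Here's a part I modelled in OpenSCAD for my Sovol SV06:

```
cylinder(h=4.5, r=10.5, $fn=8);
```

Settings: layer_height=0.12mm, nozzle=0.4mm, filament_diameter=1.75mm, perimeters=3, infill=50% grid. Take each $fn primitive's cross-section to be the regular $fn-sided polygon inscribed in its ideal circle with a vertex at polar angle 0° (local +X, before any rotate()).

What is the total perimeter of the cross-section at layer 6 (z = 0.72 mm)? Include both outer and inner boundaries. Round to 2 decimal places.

64.29 mm

At z = 0.72 mm: the cylinder: section is a regular 8-gon, circumradius r=10.5 (perimeter = 2·8·10.500·sin(180°/8) = 64.29 mm). Overall, the cross-section is a single solid region. Total boundary length (outer) = 64.29 mm.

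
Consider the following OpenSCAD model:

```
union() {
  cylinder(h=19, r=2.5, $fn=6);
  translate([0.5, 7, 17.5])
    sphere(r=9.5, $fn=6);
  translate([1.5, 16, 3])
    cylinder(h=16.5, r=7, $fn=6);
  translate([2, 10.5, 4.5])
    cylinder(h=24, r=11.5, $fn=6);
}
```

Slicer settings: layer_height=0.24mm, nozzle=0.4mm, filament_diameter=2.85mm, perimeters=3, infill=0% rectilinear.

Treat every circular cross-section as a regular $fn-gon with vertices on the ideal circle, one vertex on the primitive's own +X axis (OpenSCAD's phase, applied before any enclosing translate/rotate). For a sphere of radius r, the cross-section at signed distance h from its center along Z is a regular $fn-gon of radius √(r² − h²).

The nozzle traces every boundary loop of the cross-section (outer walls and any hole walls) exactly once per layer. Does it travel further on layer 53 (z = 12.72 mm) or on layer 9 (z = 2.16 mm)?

Layer 53 (z = 12.72): the r=2.5 cylinder contributes a regular 6-gon of circumradius 2.5 (perimeter = 2·6·2.500·sin(180°/6) = 15.00 mm); the sphere at (0.5, 7): section is a regular 6-gon, circumradius = √(r²−h²) = √(9.5²−4.78²) = 8.210 (perimeter = 2·6·8.210·sin(180°/6) = 49.26 mm); the r=7 cylinder at (1.5, 16) contributes a regular 6-gon of circumradius 7 (perimeter = 2·6·7.000·sin(180°/6) = 42.00 mm); the r=11.5 cylinder at (2, 10.5) gives a regular 6-gon of circumradius 11.5 (constant along its height) (perimeter = 2·6·11.500·sin(180°/6) = 69.00 mm); Merging all regions: the regions partially overlap (shared area 291.28 mm²), so the edge portions inside another operand are dropped and the merged outline is re-measured after clipping — boundary = 74.21 mm. So its perimeter = 74.21 mm. Layer 9 (z = 2.16): the r=2.5 cylinder gives a regular 6-gon of circumradius 2.5 (constant along its height) (perimeter = 2·6·2.500·sin(180°/6) = 15.00 mm); the sphere at (0.5, 7) is absent (|z−center|=15.340 > r=9.5); the cylinder at (1.5, 16) is absent (z outside [3, 19.5]); the cylinder at (2, 10.5) is not intersected at this z (z outside [4.5, 28.5]); Combining (union): only the r=2.5 cylinder is present, so the union is just that shape — boundary = 15.00 mm. So its perimeter = 15.00 mm. Layer 53 is larger (74.21 vs 15.00 mm).

layer 53 (z = 12.72 mm)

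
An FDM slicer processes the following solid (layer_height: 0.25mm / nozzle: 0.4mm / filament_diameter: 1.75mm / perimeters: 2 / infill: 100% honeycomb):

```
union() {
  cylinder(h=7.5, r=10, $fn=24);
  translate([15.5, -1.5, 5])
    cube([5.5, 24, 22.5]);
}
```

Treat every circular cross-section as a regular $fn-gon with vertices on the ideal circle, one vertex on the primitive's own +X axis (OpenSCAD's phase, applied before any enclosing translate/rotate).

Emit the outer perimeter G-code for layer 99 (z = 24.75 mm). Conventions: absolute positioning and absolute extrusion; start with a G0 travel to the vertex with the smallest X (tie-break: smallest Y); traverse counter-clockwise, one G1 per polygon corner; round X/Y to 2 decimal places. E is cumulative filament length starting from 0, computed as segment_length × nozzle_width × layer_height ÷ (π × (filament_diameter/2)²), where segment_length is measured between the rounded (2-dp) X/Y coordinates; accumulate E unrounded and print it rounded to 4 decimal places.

At z = 24.75 mm: the cylinder is absent (z outside [0, 7.5]); the cube at (15.5, -1.5) is present — its section is the full 5.5×24 rectangle; Combining (union): only the 5.5×24 cube at (15.5, -1.5) is present, so the union is just that shape — 1 connected region. The outline is a single polygon with 4 vertices. Extrusion per mm of travel: 0.4 × 0.25 / (π × 0.875²) = 0.041575. Accumulating E over each segment gives final E = 2.4529.

G0 X15.50 Y-1.50 Z24.75
G1 X21.00 Y-1.50 E0.2287
G1 X21.00 Y22.50 E1.2265
G1 X15.50 Y22.50 E1.4551
G1 X15.50 Y-1.50 E2.4529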